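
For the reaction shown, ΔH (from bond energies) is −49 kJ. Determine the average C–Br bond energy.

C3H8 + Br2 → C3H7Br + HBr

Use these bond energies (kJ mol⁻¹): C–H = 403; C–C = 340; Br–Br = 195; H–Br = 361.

Let D be the C–Br bond energy.
Σ(broken) = 1×195 + 2×340 + 8×403 = 4099
Σ(formed) = 1×D + 2×340 + 7×403 + 1×361 = 3862 + D
ΔH = Σ(broken) − Σ(formed) = (4099) − (3862 + D) = +237 − D
Setting this equal to −49 kJ gives D = 286 kJ/mol.

D(C–Br) ≈ 286 kJ/mol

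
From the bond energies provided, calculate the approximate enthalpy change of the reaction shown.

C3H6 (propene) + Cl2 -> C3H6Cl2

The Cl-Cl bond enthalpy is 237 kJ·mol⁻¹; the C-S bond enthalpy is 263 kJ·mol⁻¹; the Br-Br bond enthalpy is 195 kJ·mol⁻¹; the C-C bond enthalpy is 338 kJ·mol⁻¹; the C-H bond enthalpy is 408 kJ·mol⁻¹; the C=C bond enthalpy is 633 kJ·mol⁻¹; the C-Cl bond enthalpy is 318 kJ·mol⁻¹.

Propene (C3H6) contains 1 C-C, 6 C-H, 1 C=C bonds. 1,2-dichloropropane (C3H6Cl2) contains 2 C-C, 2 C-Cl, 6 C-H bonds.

Bonds broken (reactants):
  C-C: 1 × 338 = 338
  C-H: 6 × 408 = 2448
  C=C: 1 × 633 = 633
  Cl-Cl: 1 × 237 = 237
  Σ(broken) = 3656 kJ
Bonds formed (products):
  C-C: 2 × 338 = 676
  C-Cl: 2 × 318 = 636
  C-H: 6 × 408 = 2448
  Σ(formed) = 3760 kJ
ΔH = Σ(broken) − Σ(formed) = 3656 − 3760 = −104 kJ

ΔH ≈ −104 kJ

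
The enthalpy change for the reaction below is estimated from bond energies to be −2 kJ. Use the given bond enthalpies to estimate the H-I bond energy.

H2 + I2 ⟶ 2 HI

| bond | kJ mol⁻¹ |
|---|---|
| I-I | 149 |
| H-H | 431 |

Let D be the H-I bond energy.
Σ(broken) = 1×431 + 1×149 = 580
Σ(formed) = 2×D = 2D
ΔH = Σ(broken) − Σ(formed) = (580) − (2D) = +580 − 2D
Setting this equal to −2 kJ gives 2D = 582, so D = 291 kJ/mol.

D(H-I) ≈ 291 kJ/mol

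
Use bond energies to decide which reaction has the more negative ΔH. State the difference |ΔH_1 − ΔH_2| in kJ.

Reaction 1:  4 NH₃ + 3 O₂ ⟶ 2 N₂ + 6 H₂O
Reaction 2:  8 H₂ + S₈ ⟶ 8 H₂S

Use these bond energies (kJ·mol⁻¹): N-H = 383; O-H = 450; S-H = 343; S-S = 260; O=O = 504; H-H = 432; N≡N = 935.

Reaction 1, by 1210 kJ

Reaction 1:
  Bonds broken (reactants):
    N-H: 12 × 383 = 4596
    O=O: 3 × 504 = 1512
    Σ(broken) = 6108 kJ
  Bonds formed (products):
    N≡N: 2 × 935 = 1870
    O-H: 12 × 450 = 5400
    Σ(formed) = 7270 kJ
  ΔH_1 = 6108 − 7270 = −1162 kJ
Reaction 2:
  Bonds broken (reactants):
    H-H: 8 × 432 = 3456
    S-S: 8 × 260 = 2080
    Σ(broken) = 5536 kJ
  Bonds formed (products):
    S-H: 16 × 343 = 5488
    Σ(formed) = 5488 kJ
  ΔH_2 = 5536 − 5488 = +48 kJ
ΔH_1 − ΔH_2 = −1210 kJ, so reaction 1 has the more negative ΔH; |ΔH_1 − ΔH_2| = 1210 kJ.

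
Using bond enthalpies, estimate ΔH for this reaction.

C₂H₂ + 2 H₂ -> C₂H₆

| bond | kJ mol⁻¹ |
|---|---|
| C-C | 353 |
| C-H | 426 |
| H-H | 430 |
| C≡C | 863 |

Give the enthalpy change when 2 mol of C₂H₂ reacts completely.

Bonds broken (reactants):
  C≡C: 1 × 863 = 863
  C-H: 2 × 426 = 852
  H-H: 2 × 430 = 860
  Σ(broken) = 2575 kJ
Bonds formed (products):
  C-C: 1 × 353 = 353
  C-H: 6 × 426 = 2556
  Σ(formed) = 2909 kJ
ΔH = Σ(broken) − Σ(formed) = 2575 − 2909 = −334 kJ
For 2× the reaction as written: 2 × (−334) = −668 kJ

ΔH = −668 kJ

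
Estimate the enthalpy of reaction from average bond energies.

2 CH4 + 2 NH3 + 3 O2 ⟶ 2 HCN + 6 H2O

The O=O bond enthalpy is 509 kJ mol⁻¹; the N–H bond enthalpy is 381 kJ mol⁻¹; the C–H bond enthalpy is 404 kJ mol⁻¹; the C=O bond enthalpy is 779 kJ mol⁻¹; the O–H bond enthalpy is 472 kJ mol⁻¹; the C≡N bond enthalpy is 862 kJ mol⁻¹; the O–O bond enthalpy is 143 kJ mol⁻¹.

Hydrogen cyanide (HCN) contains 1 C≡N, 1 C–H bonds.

ΔH ≈ −1151 kJ

Bonds broken (reactants):
  C–H: 8 × 404 = 3232
  N–H: 6 × 381 = 2286
  O=O: 3 × 509 = 1527
  Σ(broken) = 7045 kJ
Bonds formed (products):
  C≡N: 2 × 862 = 1724
  C–H: 2 × 404 = 808
  O–H: 12 × 472 = 5664
  Σ(formed) = 8196 kJ
ΔH = Σ(broken) − Σ(formed) = 7045 − 8196 = −1151 kJ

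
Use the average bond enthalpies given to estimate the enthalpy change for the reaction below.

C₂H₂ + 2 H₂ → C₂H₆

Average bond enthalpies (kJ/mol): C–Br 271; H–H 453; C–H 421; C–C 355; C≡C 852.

Bonds broken (reactants):
  C≡C: 1 × 852 = 852
  C–H: 2 × 421 = 842
  H–H: 2 × 453 = 906
  Σ(broken) = 2600 kJ
Bonds formed (products):
  C–C: 1 × 355 = 355
  C–H: 6 × 421 = 2526
  Σ(formed) = 2881 kJ
ΔH = Σ(broken) − Σ(formed) = 2600 − 2881 = −281 kJ

ΔH ≈ −281 kJ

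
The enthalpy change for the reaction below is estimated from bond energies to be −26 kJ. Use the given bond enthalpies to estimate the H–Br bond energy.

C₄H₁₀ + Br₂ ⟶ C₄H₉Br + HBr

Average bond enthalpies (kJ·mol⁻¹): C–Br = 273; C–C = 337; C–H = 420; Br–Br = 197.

D(H–Br) ≈ 370 kJ/mol

Let D be the H–Br bond energy.
Σ(broken) = 1×197 + 3×337 + 10×420 = 5408
Σ(formed) = 1×273 + 3×337 + 9×420 + 1×D = 5064 + D
ΔH = Σ(broken) − Σ(formed) = (5408) − (5064 + D) = +344 − D
Setting this equal to −26 kJ gives D = 370 kJ/mol.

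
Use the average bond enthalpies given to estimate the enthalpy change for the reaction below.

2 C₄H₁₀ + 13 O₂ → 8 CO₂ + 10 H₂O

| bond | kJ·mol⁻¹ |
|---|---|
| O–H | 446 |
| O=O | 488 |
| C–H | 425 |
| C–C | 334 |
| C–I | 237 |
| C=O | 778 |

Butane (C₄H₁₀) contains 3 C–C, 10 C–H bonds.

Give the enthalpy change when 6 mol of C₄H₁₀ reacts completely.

Bonds broken (reactants):
  C–C: 6 × 334 = 2004
  C–H: 20 × 425 = 8500
  O=O: 13 × 488 = 6344
  Σ(broken) = 16848 kJ
Bonds formed (products):
  C=O: 16 × 778 = 12448
  O–H: 20 × 446 = 8920
  Σ(formed) = 21368 kJ
ΔH = Σ(broken) − Σ(formed) = 16848 − 21368 = −4520 kJ
For 3× the reaction as written: 3 × (−4520) = −13560 kJ

ΔH = −13560 kJ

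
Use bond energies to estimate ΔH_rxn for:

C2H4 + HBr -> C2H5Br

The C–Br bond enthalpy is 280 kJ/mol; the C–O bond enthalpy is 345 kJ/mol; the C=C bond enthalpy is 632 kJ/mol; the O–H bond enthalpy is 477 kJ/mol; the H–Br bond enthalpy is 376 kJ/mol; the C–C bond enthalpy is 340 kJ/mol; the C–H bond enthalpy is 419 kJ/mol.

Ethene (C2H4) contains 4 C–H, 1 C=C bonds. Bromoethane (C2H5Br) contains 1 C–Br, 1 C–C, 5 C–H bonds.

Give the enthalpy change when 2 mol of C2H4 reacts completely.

ΔH = −62 kJ

Bonds broken (reactants):
  C–H: 4 × 419 = 1676
  C=C: 1 × 632 = 632
  H–Br: 1 × 376 = 376
  Σ(broken) = 2684 kJ
Bonds formed (products):
  C–Br: 1 × 280 = 280
  C–C: 1 × 340 = 340
  C–H: 5 × 419 = 2095
  Σ(formed) = 2715 kJ
ΔH = Σ(broken) − Σ(formed) = 2684 − 2715 = −31 kJ
For 2× the reaction as written: 2 × (−31) = −62 kJ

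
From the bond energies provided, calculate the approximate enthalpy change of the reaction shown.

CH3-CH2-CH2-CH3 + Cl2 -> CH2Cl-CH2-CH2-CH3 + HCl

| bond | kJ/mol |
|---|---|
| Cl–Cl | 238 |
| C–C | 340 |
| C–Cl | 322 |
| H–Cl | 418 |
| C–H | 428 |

Bonds broken (reactants):
  C–C: 3 × 340 = 1020
  C–H: 10 × 428 = 4280
  Cl–Cl: 1 × 238 = 238
  Σ(broken) = 5538 kJ
Bonds formed (products):
  C–C: 3 × 340 = 1020
  C–Cl: 1 × 322 = 322
  C–H: 9 × 428 = 3852
  H–Cl: 1 × 418 = 418
  Σ(formed) = 5612 kJ
ΔH = Σ(broken) − Σ(formed) = 5538 − 5612 = −74 kJ

ΔH ≈ −74 kJ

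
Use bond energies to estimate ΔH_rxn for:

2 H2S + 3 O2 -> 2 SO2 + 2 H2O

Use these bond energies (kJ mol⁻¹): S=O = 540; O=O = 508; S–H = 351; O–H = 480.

ΔH ≈ −1152 kJ

Bonds broken (reactants):
  O=O: 3 × 508 = 1524
  S–H: 4 × 351 = 1404
  Σ(broken) = 2928 kJ
Bonds formed (products):
  O–H: 4 × 480 = 1920
  S=O: 4 × 540 = 2160
  Σ(formed) = 4080 kJ
ΔH = Σ(broken) − Σ(formed) = 2928 − 4080 = −1152 kJ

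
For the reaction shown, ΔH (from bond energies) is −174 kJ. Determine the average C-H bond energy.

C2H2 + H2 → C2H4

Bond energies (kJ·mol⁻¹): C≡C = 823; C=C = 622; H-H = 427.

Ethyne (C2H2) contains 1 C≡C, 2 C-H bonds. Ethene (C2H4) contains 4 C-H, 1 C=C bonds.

Let D be the C-H bond energy.
Σ(broken) = 1×823 + 2×D + 1×427 = 1250 + 2D
Σ(formed) = 4×D + 1×622 = 622 + 4D
ΔH = Σ(broken) − Σ(formed) = (1250 + 2D) − (622 + 4D) = +628 − 2D
Setting this equal to −174 kJ gives 2D = 802, so D = 401 kJ/mol.

D(C-H) ≈ 401 kJ/mol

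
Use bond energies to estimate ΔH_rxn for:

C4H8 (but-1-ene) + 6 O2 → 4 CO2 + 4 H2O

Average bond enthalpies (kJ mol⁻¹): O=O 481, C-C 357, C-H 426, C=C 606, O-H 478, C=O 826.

ΔH ≈ −2818 kJ

Bonds broken (reactants):
  C-C: 2 × 357 = 714
  C-H: 8 × 426 = 3408
  C=C: 1 × 606 = 606
  O=O: 6 × 481 = 2886
  Σ(broken) = 7614 kJ
Bonds formed (products):
  C=O: 8 × 826 = 6608
  O-H: 8 × 478 = 3824
  Σ(formed) = 10432 kJ
ΔH = Σ(broken) − Σ(formed) = 7614 − 10432 = −2818 kJ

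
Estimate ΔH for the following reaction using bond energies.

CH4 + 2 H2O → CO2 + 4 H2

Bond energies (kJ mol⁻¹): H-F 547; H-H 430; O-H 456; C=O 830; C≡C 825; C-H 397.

ΔH ≈ +32 kJ

Bonds broken (reactants):
  C-H: 4 × 397 = 1588
  O-H: 4 × 456 = 1824
  Σ(broken) = 3412 kJ
Bonds formed (products):
  C=O: 2 × 830 = 1660
  H-H: 4 × 430 = 1720
  Σ(formed) = 3380 kJ
ΔH = Σ(broken) − Σ(formed) = 3412 − 3380 = +32 kJ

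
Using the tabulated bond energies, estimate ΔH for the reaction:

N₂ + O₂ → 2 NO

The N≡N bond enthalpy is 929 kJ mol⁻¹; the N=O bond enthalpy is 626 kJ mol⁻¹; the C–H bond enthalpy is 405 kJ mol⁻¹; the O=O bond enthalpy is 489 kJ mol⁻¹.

Bonds broken (reactants):
  N≡N: 1 × 929 = 929
  O=O: 1 × 489 = 489
  Σ(broken) = 1418 kJ
Bonds formed (products):
  N=O: 2 × 626 = 1252
  Σ(formed) = 1252 kJ
ΔH = Σ(broken) − Σ(formed) = 1418 − 1252 = +166 kJ

ΔH ≈ +166 kJ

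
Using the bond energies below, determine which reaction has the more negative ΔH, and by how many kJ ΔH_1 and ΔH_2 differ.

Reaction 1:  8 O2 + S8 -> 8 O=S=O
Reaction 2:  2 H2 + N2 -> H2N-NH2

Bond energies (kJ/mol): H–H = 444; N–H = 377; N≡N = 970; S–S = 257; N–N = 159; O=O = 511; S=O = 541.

Reaction 1, by 2703 kJ

Reaction 1:
  Bonds broken (reactants):
    O=O: 8 × 511 = 4088
    S–S: 8 × 257 = 2056
    Σ(broken) = 6144 kJ
  Bonds formed (products):
    S=O: 16 × 541 = 8656
    Σ(formed) = 8656 kJ
  ΔH_1 = 6144 − 8656 = −2512 kJ
Reaction 2:
  Bonds broken (reactants):
    H–H: 2 × 444 = 888
    N≡N: 1 × 970 = 970
    Σ(broken) = 1858 kJ
  Bonds formed (products):
    N–H: 4 × 377 = 1508
    N–N: 1 × 159 = 159
    Σ(formed) = 1667 kJ
  ΔH_2 = 1858 − 1667 = +191 kJ
ΔH_1 − ΔH_2 = −2703 kJ, so reaction 1 has the more negative ΔH; |ΔH_1 − ΔH_2| = 2703 kJ.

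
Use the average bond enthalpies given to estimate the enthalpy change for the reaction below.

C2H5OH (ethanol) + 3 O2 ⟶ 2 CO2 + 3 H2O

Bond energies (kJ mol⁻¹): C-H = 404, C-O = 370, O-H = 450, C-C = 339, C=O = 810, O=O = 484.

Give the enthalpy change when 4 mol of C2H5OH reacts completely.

Bonds broken (reactants):
  C-C: 1 × 339 = 339
  C-H: 5 × 404 = 2020
  C-O: 1 × 370 = 370
  O-H: 1 × 450 = 450
  O=O: 3 × 484 = 1452
  Σ(broken) = 4631 kJ
Bonds formed (products):
  C=O: 4 × 810 = 3240
  O-H: 6 × 450 = 2700
  Σ(formed) = 5940 kJ
ΔH = Σ(broken) − Σ(formed) = 4631 − 5940 = −1309 kJ
For 4× the reaction as written: 4 × (−1309) = −5236 kJ

ΔH = −5236 kJ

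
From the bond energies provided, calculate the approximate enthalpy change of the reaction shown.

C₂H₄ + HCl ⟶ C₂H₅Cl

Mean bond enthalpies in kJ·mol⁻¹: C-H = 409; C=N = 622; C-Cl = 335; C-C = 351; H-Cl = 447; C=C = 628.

ΔH ≈ −20 kJ

Bonds broken (reactants):
  C-H: 4 × 409 = 1636
  C=C: 1 × 628 = 628
  H-Cl: 1 × 447 = 447
  Σ(broken) = 2711 kJ
Bonds formed (products):
  C-C: 1 × 351 = 351
  C-Cl: 1 × 335 = 335
  C-H: 5 × 409 = 2045
  Σ(formed) = 2731 kJ
ΔH = Σ(broken) − Σ(formed) = 2711 − 2731 = −20 kJ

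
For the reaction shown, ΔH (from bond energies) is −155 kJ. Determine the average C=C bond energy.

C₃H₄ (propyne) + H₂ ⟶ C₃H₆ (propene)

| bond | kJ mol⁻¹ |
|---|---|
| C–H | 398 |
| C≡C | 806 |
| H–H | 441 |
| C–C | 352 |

D(C=C) ≈ 606 kJ/mol

Let D be the C=C bond energy.
Σ(broken) = 1×806 + 1×352 + 4×398 + 1×441 = 3191
Σ(formed) = 1×352 + 6×398 + 1×D = 2740 + D
ΔH = Σ(broken) − Σ(formed) = (3191) − (2740 + D) = +451 − D
Setting this equal to −155 kJ gives D = 606 kJ/mol.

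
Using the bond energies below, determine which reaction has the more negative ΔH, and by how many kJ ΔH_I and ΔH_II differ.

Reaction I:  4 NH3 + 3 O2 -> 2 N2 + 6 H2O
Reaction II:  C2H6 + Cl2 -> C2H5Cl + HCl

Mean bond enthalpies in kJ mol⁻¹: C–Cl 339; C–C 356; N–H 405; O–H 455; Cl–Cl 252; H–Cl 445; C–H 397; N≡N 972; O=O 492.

Reaction I:
  Bonds broken (reactants):
    N–H: 12 × 405 = 4860
    O=O: 3 × 492 = 1476
    Σ(broken) = 6336 kJ
  Bonds formed (products):
    N≡N: 2 × 972 = 1944
    O–H: 12 × 455 = 5460
    Σ(formed) = 7404 kJ
  ΔH_I = 6336 − 7404 = −1068 kJ
Reaction II:
  Bonds broken (reactants):
    C–C: 1 × 356 = 356
    C–H: 6 × 397 = 2382
    Cl–Cl: 1 × 252 = 252
    Σ(broken) = 2990 kJ
  Bonds formed (products):
    C–C: 1 × 356 = 356
    C–Cl: 1 × 339 = 339
    C–H: 5 × 397 = 1985
    H–Cl: 1 × 445 = 445
    Σ(formed) = 3125 kJ
  ΔH_II = 2990 − 3125 = −135 kJ
ΔH_I − ΔH_II = −933 kJ, so reaction I has the more negative ΔH; |ΔH_I − ΔH_II| = 933 kJ.

Reaction I, by 933 kJ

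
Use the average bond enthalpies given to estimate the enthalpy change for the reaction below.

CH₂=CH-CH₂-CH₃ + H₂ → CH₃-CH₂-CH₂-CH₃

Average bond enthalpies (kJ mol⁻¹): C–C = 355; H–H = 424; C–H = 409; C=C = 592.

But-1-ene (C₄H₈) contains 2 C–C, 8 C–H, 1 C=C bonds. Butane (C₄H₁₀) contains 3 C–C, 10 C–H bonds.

ΔH ≈ −157 kJ

Bonds broken (reactants):
  C–C: 2 × 355 = 710
  C–H: 8 × 409 = 3272
  C=C: 1 × 592 = 592
  H–H: 1 × 424 = 424
  Σ(broken) = 4998 kJ
Bonds formed (products):
  C–C: 3 × 355 = 1065
  C–H: 10 × 409 = 4090
  Σ(formed) = 5155 kJ
ΔH = Σ(broken) − Σ(formed) = 4998 − 5155 = −157 kJ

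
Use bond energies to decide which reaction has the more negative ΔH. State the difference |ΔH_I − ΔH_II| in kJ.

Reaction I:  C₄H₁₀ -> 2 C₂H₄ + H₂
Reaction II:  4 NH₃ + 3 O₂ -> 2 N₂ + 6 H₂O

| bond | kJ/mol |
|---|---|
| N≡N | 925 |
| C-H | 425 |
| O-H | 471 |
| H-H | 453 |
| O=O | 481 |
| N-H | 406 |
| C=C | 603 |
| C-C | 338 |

Reaction I:
  Bonds broken (reactants):
    C-C: 3 × 338 = 1014
    C-H: 10 × 425 = 4250
    Σ(broken) = 5264 kJ
  Bonds formed (products):
    C-H: 8 × 425 = 3400
    C=C: 2 × 603 = 1206
    H-H: 1 × 453 = 453
    Σ(formed) = 5059 kJ
  ΔH_I = 5264 − 5059 = +205 kJ
Reaction II:
  Bonds broken (reactants):
    N-H: 12 × 406 = 4872
    O=O: 3 × 481 = 1443
    Σ(broken) = 6315 kJ
  Bonds formed (products):
    N≡N: 2 × 925 = 1850
    O-H: 12 × 471 = 5652
    Σ(formed) = 7502 kJ
  ΔH_II = 6315 − 7502 = −1187 kJ
ΔH_I − ΔH_II = +1392 kJ, so reaction II has the more negative ΔH; |ΔH_I − ΔH_II| = 1392 kJ.

Reaction II, by 1392 kJ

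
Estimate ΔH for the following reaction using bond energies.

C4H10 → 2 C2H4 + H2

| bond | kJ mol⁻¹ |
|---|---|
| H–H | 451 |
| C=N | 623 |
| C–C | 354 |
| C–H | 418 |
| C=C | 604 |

ΔH ≈ +239 kJ

Bonds broken (reactants):
  C–C: 3 × 354 = 1062
  C–H: 10 × 418 = 4180
  Σ(broken) = 5242 kJ
Bonds formed (products):
  C–H: 8 × 418 = 3344
  C=C: 2 × 604 = 1208
  H–H: 1 × 451 = 451
  Σ(formed) = 5003 kJ
ΔH = Σ(broken) − Σ(formed) = 5242 − 5003 = +239 kJ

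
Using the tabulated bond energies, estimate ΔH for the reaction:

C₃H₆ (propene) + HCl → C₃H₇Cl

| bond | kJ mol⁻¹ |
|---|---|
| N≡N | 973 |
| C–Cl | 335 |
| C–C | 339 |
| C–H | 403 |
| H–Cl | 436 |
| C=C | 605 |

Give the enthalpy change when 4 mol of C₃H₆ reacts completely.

ΔH = −144 kJ

Bonds broken (reactants):
  C–C: 1 × 339 = 339
  C–H: 6 × 403 = 2418
  C=C: 1 × 605 = 605
  H–Cl: 1 × 436 = 436
  Σ(broken) = 3798 kJ
Bonds formed (products):
  C–C: 2 × 339 = 678
  C–Cl: 1 × 335 = 335
  C–H: 7 × 403 = 2821
  Σ(formed) = 3834 kJ
ΔH = Σ(broken) − Σ(formed) = 3798 − 3834 = −36 kJ
For 4× the reaction as written: 4 × (−36) = −144 kJ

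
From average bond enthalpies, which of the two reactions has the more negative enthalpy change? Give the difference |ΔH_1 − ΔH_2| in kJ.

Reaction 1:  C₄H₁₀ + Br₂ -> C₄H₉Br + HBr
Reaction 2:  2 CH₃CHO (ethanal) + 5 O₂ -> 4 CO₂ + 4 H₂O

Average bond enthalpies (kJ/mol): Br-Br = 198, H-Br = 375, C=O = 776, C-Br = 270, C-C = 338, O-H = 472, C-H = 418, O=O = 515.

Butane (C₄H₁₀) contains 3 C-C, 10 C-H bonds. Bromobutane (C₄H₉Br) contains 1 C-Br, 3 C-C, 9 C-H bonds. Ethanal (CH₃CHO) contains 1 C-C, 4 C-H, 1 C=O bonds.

Reaction 2, by 1808 kJ

Reaction 1:
  Bonds broken (reactants):
    Br-Br: 1 × 198 = 198
    C-C: 3 × 338 = 1014
    C-H: 10 × 418 = 4180
    Σ(broken) = 5392 kJ
  Bonds formed (products):
    C-Br: 1 × 270 = 270
    C-C: 3 × 338 = 1014
    C-H: 9 × 418 = 3762
    H-Br: 1 × 375 = 375
    Σ(formed) = 5421 kJ
  ΔH_1 = 5392 − 5421 = −29 kJ
Reaction 2:
  Bonds broken (reactants):
    C-C: 2 × 338 = 676
    C-H: 8 × 418 = 3344
    C=O: 2 × 776 = 1552
    O=O: 5 × 515 = 2575
    Σ(broken) = 8147 kJ
  Bonds formed (products):
    C=O: 8 × 776 = 6208
    O-H: 8 × 472 = 3776
    Σ(formed) = 9984 kJ
  ΔH_2 = 8147 − 9984 = −1837 kJ
ΔH_1 − ΔH_2 = +1808 kJ, so reaction 2 has the more negative ΔH; |ΔH_1 − ΔH_2| = 1808 kJ.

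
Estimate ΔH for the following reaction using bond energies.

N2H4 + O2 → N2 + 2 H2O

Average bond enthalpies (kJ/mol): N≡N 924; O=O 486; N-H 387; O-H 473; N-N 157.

ΔH ≈ −625 kJ

Bonds broken (reactants):
  N-H: 4 × 387 = 1548
  N-N: 1 × 157 = 157
  O=O: 1 × 486 = 486
  Σ(broken) = 2191 kJ
Bonds formed (products):
  N≡N: 1 × 924 = 924
  O-H: 4 × 473 = 1892
  Σ(formed) = 2816 kJ
ΔH = Σ(broken) − Σ(formed) = 2191 − 2816 = −625 kJ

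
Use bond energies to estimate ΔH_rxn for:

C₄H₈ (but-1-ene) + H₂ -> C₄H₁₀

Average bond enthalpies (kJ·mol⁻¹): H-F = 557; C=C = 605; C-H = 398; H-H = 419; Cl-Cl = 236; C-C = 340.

Bonds broken (reactants):
  C-C: 2 × 340 = 680
  C-H: 8 × 398 = 3184
  C=C: 1 × 605 = 605
  H-H: 1 × 419 = 419
  Σ(broken) = 4888 kJ
Bonds formed (products):
  C-C: 3 × 340 = 1020
  C-H: 10 × 398 = 3980
  Σ(formed) = 5000 kJ
ΔH = Σ(broken) − Σ(formed) = 4888 − 5000 = −112 kJ

ΔH ≈ −112 kJ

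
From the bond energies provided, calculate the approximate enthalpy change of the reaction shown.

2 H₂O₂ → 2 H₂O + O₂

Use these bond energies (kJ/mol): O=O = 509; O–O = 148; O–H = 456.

ΔH ≈ −213 kJ

Bonds broken (reactants):
  O–H: 4 × 456 = 1824
  O–O: 2 × 148 = 296
  Σ(broken) = 2120 kJ
Bonds formed (products):
  O–H: 4 × 456 = 1824
  O=O: 1 × 509 = 509
  Σ(formed) = 2333 kJ
ΔH = Σ(broken) − Σ(formed) = 2120 − 2333 = −213 kJ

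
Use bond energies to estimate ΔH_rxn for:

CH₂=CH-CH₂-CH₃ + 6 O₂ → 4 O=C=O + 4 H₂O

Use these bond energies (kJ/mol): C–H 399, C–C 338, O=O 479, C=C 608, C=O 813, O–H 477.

Bonds broken (reactants):
  C–C: 2 × 338 = 676
  C–H: 8 × 399 = 3192
  C=C: 1 × 608 = 608
  O=O: 6 × 479 = 2874
  Σ(broken) = 7350 kJ
Bonds formed (products):
  C=O: 8 × 813 = 6504
  O–H: 8 × 477 = 3816
  Σ(formed) = 10320 kJ
ΔH = Σ(broken) − Σ(formed) = 7350 − 10320 = −2970 kJ

ΔH ≈ −2970 kJ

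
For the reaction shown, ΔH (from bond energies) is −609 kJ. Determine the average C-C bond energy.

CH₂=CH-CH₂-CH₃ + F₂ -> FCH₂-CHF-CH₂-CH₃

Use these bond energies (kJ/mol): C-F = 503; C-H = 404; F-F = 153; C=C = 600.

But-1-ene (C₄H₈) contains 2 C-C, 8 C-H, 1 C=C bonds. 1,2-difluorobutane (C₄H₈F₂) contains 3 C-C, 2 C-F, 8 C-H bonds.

Let D be the C-C bond energy.
Σ(broken) = 2×D + 8×404 + 1×600 + 1×153 = 3985 + 2D
Σ(formed) = 3×D + 2×503 + 8×404 = 4238 + 3D
ΔH = Σ(broken) − Σ(formed) = (3985 + 2D) − (4238 + 3D) = −253 − D
Setting this equal to −609 kJ gives D = 356 kJ/mol.

D(C-C) ≈ 356 kJ/mol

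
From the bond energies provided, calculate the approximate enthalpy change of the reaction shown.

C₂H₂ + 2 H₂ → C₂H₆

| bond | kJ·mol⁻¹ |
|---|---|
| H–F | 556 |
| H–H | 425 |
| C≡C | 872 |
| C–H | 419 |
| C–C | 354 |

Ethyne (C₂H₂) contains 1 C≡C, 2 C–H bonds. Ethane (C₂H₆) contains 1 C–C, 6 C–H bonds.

Bonds broken (reactants):
  C≡C: 1 × 872 = 872
  C–H: 2 × 419 = 838
  H–H: 2 × 425 = 850
  Σ(broken) = 2560 kJ
Bonds formed (products):
  C–C: 1 × 354 = 354
  C–H: 6 × 419 = 2514
  Σ(formed) = 2868 kJ
ΔH = Σ(broken) − Σ(formed) = 2560 − 2868 = −308 kJ

ΔH ≈ −308 kJ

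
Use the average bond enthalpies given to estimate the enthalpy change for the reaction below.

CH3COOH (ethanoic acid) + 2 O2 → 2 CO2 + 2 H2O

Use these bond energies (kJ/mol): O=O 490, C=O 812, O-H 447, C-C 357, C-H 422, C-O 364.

Bonds broken (reactants):
  C-C: 1 × 357 = 357
  C-H: 3 × 422 = 1266
  C-O: 1 × 364 = 364
  C=O: 1 × 812 = 812
  O-H: 1 × 447 = 447
  O=O: 2 × 490 = 980
  Σ(broken) = 4226 kJ
Bonds formed (products):
  C=O: 4 × 812 = 3248
  O-H: 4 × 447 = 1788
  Σ(formed) = 5036 kJ
ΔH = Σ(broken) − Σ(formed) = 4226 − 5036 = −810 kJ

ΔH ≈ −810 kJ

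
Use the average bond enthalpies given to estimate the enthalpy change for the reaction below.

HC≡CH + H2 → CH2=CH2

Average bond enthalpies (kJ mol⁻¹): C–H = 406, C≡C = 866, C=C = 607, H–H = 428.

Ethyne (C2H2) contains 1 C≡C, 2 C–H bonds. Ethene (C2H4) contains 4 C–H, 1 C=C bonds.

Bonds broken (reactants):
  C≡C: 1 × 866 = 866
  C–H: 2 × 406 = 812
  H–H: 1 × 428 = 428
  Σ(broken) = 2106 kJ
Bonds formed (products):
  C–H: 4 × 406 = 1624
  C=C: 1 × 607 = 607
  Σ(formed) = 2231 kJ
ΔH = Σ(broken) − Σ(formed) = 2106 − 2231 = −125 kJ

ΔH ≈ −125 kJ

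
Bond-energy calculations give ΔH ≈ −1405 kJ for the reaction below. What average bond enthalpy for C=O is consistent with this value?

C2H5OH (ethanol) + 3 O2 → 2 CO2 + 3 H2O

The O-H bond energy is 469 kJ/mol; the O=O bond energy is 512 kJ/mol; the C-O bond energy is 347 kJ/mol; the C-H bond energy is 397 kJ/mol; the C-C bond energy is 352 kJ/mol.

D(C=O) ≈ 820 kJ/mol

Let D be the C=O bond energy.
Σ(broken) = 1×352 + 5×397 + 1×347 + 1×469 + 3×512 = 4689
Σ(formed) = 4×D + 6×469 = 2814 + 4D
ΔH = Σ(broken) − Σ(formed) = (4689) − (2814 + 4D) = +1875 − 4D
Setting this equal to −1405 kJ gives 4D = 3280, so D = 820 kJ/mol.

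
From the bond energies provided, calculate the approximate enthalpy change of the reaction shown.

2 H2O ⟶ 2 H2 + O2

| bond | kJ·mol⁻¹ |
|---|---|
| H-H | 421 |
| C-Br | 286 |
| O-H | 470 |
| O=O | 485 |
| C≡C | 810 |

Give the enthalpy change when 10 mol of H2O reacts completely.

Bonds broken (reactants):
  O-H: 4 × 470 = 1880
  Σ(broken) = 1880 kJ
Bonds formed (products):
  H-H: 2 × 421 = 842
  O=O: 1 × 485 = 485
  Σ(formed) = 1327 kJ
ΔH = Σ(broken) − Σ(formed) = 1880 − 1327 = +553 kJ
For 5× the reaction as written: 5 × (+553) = +2765 kJ

ΔH = +2765 kJ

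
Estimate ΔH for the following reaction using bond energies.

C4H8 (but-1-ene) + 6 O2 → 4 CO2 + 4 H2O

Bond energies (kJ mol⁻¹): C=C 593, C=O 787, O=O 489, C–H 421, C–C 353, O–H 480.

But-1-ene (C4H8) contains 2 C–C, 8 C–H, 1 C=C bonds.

Bonds broken (reactants):
  C–C: 2 × 353 = 706
  C–H: 8 × 421 = 3368
  C=C: 1 × 593 = 593
  O=O: 6 × 489 = 2934
  Σ(broken) = 7601 kJ
Bonds formed (products):
  C=O: 8 × 787 = 6296
  O–H: 8 × 480 = 3840
  Σ(formed) = 10136 kJ
ΔH = Σ(broken) − Σ(formed) = 7601 − 10136 = −2535 kJ

ΔH ≈ −2535 kJ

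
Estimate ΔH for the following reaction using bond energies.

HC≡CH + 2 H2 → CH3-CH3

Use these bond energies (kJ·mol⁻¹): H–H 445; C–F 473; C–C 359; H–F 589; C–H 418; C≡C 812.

ΔH ≈ −329 kJ

Bonds broken (reactants):
  C≡C: 1 × 812 = 812
  C–H: 2 × 418 = 836
  H–H: 2 × 445 = 890
  Σ(broken) = 2538 kJ
Bonds formed (products):
  C–C: 1 × 359 = 359
  C–H: 6 × 418 = 2508
  Σ(formed) = 2867 kJ
ΔH = Σ(broken) − Σ(formed) = 2538 − 2867 = −329 kJ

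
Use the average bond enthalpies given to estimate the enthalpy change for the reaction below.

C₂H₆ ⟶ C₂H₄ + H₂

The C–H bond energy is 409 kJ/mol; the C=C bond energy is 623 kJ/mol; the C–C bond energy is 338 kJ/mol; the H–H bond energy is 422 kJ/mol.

Bonds broken (reactants):
  C–C: 1 × 338 = 338
  C–H: 6 × 409 = 2454
  Σ(broken) = 2792 kJ
Bonds formed (products):
  C–H: 4 × 409 = 1636
  C=C: 1 × 623 = 623
  H–H: 1 × 422 = 422
  Σ(formed) = 2681 kJ
ΔH = Σ(broken) − Σ(formed) = 2792 − 2681 = +111 kJ

ΔH ≈ +111 kJ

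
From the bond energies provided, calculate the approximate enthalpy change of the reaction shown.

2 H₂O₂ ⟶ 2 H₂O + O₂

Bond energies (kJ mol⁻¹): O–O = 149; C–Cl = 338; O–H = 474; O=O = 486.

Bonds broken (reactants):
  O–H: 4 × 474 = 1896
  O–O: 2 × 149 = 298
  Σ(broken) = 2194 kJ
Bonds formed (products):
  O–H: 4 × 474 = 1896
  O=O: 1 × 486 = 486
  Σ(formed) = 2382 kJ
ΔH = Σ(broken) − Σ(formed) = 2194 − 2382 = −188 kJ

ΔH ≈ −188 kJ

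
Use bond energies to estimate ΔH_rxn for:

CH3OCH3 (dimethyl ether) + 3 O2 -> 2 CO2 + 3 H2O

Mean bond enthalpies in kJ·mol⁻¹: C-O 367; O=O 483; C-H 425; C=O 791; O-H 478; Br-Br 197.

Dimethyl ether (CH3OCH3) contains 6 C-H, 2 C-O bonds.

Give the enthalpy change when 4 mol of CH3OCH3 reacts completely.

Bonds broken (reactants):
  C-H: 6 × 425 = 2550
  C-O: 2 × 367 = 734
  O=O: 3 × 483 = 1449
  Σ(broken) = 4733 kJ
Bonds formed (products):
  C=O: 4 × 791 = 3164
  O-H: 6 × 478 = 2868
  Σ(formed) = 6032 kJ
ΔH = Σ(broken) − Σ(formed) = 4733 − 6032 = −1299 kJ
For 4× the reaction as written: 4 × (−1299) = −5196 kJ

ΔH = −5196 kJ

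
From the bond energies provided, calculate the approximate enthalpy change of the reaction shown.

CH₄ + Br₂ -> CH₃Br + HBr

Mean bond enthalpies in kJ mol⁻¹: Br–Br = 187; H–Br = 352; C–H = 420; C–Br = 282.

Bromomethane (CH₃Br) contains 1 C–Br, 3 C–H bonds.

ΔH ≈ −27 kJ

Bonds broken (reactants):
  Br–Br: 1 × 187 = 187
  C–H: 4 × 420 = 1680
  Σ(broken) = 1867 kJ
Bonds formed (products):
  C–Br: 1 × 282 = 282
  C–H: 3 × 420 = 1260
  H–Br: 1 × 352 = 352
  Σ(formed) = 1894 kJ
ΔH = Σ(broken) − Σ(formed) = 1867 − 1894 = −27 kJ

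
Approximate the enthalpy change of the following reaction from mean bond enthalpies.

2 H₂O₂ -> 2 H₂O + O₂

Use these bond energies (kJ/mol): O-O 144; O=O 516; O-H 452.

Bonds broken (reactants):
  O-H: 4 × 452 = 1808
  O-O: 2 × 144 = 288
  Σ(broken) = 2096 kJ
Bonds formed (products):
  O-H: 4 × 452 = 1808
  O=O: 1 × 516 = 516
  Σ(formed) = 2324 kJ
ΔH = Σ(broken) − Σ(formed) = 2096 − 2324 = −228 kJ

ΔH ≈ −228 kJ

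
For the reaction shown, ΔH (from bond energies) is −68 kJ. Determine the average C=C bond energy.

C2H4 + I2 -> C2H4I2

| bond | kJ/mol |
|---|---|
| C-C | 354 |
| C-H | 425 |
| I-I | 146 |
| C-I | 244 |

Let D be the C=C bond energy.
Σ(broken) = 4×425 + 1×D + 1×146 = 1846 + D
Σ(formed) = 1×354 + 4×425 + 2×244 = 2542
ΔH = Σ(broken) − Σ(formed) = (1846 + D) − (2542) = −696 + D
Setting this equal to −68 kJ gives D = 628 kJ/mol.

D(C=C) ≈ 628 kJ/mol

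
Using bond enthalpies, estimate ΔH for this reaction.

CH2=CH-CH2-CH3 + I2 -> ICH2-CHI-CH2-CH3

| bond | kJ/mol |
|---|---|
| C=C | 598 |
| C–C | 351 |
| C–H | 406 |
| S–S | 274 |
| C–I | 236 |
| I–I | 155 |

Bonds broken (reactants):
  C–C: 2 × 351 = 702
  C–H: 8 × 406 = 3248
  C=C: 1 × 598 = 598
  I–I: 1 × 155 = 155
  Σ(broken) = 4703 kJ
Bonds formed (products):
  C–C: 3 × 351 = 1053
  C–H: 8 × 406 = 3248
  C–I: 2 × 236 = 472
  Σ(formed) = 4773 kJ
ΔH = Σ(broken) − Σ(formed) = 4703 − 4773 = −70 kJ

ΔH ≈ −70 kJ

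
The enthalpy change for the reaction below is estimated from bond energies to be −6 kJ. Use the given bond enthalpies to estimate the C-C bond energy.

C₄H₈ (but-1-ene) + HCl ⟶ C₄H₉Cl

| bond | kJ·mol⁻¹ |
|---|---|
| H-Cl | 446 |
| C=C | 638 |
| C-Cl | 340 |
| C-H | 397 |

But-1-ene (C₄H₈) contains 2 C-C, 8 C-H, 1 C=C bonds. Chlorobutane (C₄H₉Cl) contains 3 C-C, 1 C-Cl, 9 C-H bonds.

D(C-C) ≈ 353 kJ/mol

Let D be the C-C bond energy.
Σ(broken) = 2×D + 8×397 + 1×638 + 1×446 = 4260 + 2D
Σ(formed) = 3×D + 1×340 + 9×397 = 3913 + 3D
ΔH = Σ(broken) − Σ(formed) = (4260 + 2D) − (3913 + 3D) = +347 − D
Setting this equal to −6 kJ gives D = 353 kJ/mol.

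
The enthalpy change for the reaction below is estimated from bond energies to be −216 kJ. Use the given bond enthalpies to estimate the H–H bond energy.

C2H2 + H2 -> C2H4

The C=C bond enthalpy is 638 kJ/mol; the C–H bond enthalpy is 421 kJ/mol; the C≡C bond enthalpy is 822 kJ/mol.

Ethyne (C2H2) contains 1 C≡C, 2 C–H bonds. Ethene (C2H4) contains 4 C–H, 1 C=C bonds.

D(H–H) ≈ 442 kJ/mol

Let D be the H–H bond energy.
Σ(broken) = 1×822 + 2×421 + 1×D = 1664 + D
Σ(formed) = 4×421 + 1×638 = 2322
ΔH = Σ(broken) − Σ(formed) = (1664 + D) − (2322) = −658 + D
Setting this equal to −216 kJ gives D = 442 kJ/mol.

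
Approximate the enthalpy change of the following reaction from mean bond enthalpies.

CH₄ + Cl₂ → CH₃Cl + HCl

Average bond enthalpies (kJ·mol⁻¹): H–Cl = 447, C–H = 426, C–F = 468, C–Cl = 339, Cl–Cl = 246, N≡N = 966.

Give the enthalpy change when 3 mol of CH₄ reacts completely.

Bonds broken (reactants):
  C–H: 4 × 426 = 1704
  Cl–Cl: 1 × 246 = 246
  Σ(broken) = 1950 kJ
Bonds formed (products):
  C–Cl: 1 × 339 = 339
  C–H: 3 × 426 = 1278
  H–Cl: 1 × 447 = 447
  Σ(formed) = 2064 kJ
ΔH = Σ(broken) − Σ(formed) = 1950 − 2064 = −114 kJ
For 3× the reaction as written: 3 × (−114) = −342 kJ

ΔH = −342 kJ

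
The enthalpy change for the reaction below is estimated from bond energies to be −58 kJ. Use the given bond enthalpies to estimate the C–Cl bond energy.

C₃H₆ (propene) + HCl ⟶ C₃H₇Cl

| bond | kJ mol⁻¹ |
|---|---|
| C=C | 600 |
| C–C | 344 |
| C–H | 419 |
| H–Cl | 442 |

Let D be the C–Cl bond energy.
Σ(broken) = 1×344 + 6×419 + 1×600 + 1×442 = 3900
Σ(formed) = 2×344 + 1×D + 7×419 = 3621 + D
ΔH = Σ(broken) − Σ(formed) = (3900) − (3621 + D) = +279 − D
Setting this equal to −58 kJ gives D = 337 kJ/mol.

D(C–Cl) ≈ 337 kJ/mol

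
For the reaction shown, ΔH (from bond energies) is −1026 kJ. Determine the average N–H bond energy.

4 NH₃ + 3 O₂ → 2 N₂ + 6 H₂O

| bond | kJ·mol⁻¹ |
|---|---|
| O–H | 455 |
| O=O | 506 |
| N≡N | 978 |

Let D be the N–H bond energy.
Σ(broken) = 12×D + 3×506 = 1518 + 12D
Σ(formed) = 2×978 + 12×455 = 7416
ΔH = Σ(broken) − Σ(formed) = (1518 + 12D) − (7416) = −5898 + 12D
Setting this equal to −1026 kJ gives 12D = 4872, so D = 406 kJ/mol.

D(N–H) ≈ 406 kJ/mol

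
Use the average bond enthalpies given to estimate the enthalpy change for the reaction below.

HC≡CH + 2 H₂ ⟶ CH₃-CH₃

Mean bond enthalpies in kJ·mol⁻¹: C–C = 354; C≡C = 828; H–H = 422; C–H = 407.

ΔH ≈ −310 kJ

Bonds broken (reactants):
  C≡C: 1 × 828 = 828
  C–H: 2 × 407 = 814
  H–H: 2 × 422 = 844
  Σ(broken) = 2486 kJ
Bonds formed (products):
  C–C: 1 × 354 = 354
  C–H: 6 × 407 = 2442
  Σ(formed) = 2796 kJ
ΔH = Σ(broken) − Σ(formed) = 2486 − 2796 = −310 kJ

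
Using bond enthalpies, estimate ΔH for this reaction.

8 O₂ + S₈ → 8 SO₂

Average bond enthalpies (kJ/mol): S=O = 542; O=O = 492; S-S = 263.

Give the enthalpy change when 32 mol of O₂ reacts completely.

Bonds broken (reactants):
  O=O: 8 × 492 = 3936
  S-S: 8 × 263 = 2104
  Σ(broken) = 6040 kJ
Bonds formed (products):
  S=O: 16 × 542 = 8672
  Σ(formed) = 8672 kJ
ΔH = Σ(broken) − Σ(formed) = 6040 − 8672 = −2632 kJ
For 4× the reaction as written: 4 × (−2632) = −10528 kJ

ΔH = −10528 kJ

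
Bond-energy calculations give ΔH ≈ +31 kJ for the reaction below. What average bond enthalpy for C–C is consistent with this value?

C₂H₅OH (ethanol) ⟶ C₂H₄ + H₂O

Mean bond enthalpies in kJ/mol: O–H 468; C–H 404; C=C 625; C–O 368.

Let D be the C–C bond energy.
Σ(broken) = 1×D + 5×404 + 1×368 + 1×468 = 2856 + D
Σ(formed) = 4×404 + 1×625 + 2×468 = 3177
ΔH = Σ(broken) − Σ(formed) = (2856 + D) − (3177) = −321 + D
Setting this equal to +31 kJ gives D = 352 kJ/mol.

D(C–C) ≈ 352 kJ/mol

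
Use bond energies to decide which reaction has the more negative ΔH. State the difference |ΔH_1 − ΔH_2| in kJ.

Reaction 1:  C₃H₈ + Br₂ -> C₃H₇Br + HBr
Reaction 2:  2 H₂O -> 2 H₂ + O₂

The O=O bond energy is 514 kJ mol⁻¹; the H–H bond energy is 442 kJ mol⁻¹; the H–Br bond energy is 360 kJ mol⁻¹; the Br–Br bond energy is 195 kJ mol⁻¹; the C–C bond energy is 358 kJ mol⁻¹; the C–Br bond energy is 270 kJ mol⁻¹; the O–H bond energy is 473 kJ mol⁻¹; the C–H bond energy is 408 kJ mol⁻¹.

Reaction 1:
  Bonds broken (reactants):
    Br–Br: 1 × 195 = 195
    C–C: 2 × 358 = 716
    C–H: 8 × 408 = 3264
    Σ(broken) = 4175 kJ
  Bonds formed (products):
    C–Br: 1 × 270 = 270
    C–C: 2 × 358 = 716
    C–H: 7 × 408 = 2856
    H–Br: 1 × 360 = 360
    Σ(formed) = 4202 kJ
  ΔH_1 = 4175 − 4202 = −27 kJ
Reaction 2:
  Bonds broken (reactants):
    O–H: 4 × 473 = 1892
    Σ(broken) = 1892 kJ
  Bonds formed (products):
    H–H: 2 × 442 = 884
    O=O: 1 × 514 = 514
    Σ(formed) = 1398 kJ
  ΔH_2 = 1892 − 1398 = +494 kJ
ΔH_1 − ΔH_2 = −521 kJ, so reaction 1 has the more negative ΔH; |ΔH_1 − ΔH_2| = 521 kJ.

Reaction 1, by 521 kJ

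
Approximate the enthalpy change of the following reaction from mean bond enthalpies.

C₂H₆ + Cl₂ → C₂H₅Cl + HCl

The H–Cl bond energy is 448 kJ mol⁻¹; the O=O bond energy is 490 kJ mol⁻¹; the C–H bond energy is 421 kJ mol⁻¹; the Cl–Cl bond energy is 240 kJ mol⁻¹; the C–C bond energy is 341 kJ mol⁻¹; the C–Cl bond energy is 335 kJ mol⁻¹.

ΔH ≈ −122 kJ

Bonds broken (reactants):
  C–C: 1 × 341 = 341
  C–H: 6 × 421 = 2526
  Cl–Cl: 1 × 240 = 240
  Σ(broken) = 3107 kJ
Bonds formed (products):
  C–C: 1 × 341 = 341
  C–Cl: 1 × 335 = 335
  C–H: 5 × 421 = 2105
  H–Cl: 1 × 448 = 448
  Σ(formed) = 3229 kJ
ΔH = Σ(broken) − Σ(formed) = 3107 − 3229 = −122 kJ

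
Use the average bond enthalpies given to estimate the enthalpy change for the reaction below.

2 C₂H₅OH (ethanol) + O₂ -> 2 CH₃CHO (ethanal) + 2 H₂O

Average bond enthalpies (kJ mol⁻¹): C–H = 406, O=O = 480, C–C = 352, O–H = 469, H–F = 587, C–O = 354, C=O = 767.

Bonds broken (reactants):
  C–C: 2 × 352 = 704
  C–H: 10 × 406 = 4060
  C–O: 2 × 354 = 708
  O–H: 2 × 469 = 938
  O=O: 1 × 480 = 480
  Σ(broken) = 6890 kJ
Bonds formed (products):
  C–C: 2 × 352 = 704
  C–H: 8 × 406 = 3248
  C=O: 2 × 767 = 1534
  O–H: 4 × 469 = 1876
  Σ(formed) = 7362 kJ
ΔH = Σ(broken) − Σ(formed) = 6890 − 7362 = −472 kJ

ΔH ≈ −472 kJ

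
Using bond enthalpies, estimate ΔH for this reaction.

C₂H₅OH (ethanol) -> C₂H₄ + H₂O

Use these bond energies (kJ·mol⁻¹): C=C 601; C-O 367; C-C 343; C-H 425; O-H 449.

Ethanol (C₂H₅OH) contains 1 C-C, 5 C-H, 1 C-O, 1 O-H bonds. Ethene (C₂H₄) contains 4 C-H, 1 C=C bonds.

ΔH ≈ +85 kJ

Bonds broken (reactants):
  C-C: 1 × 343 = 343
  C-H: 5 × 425 = 2125
  C-O: 1 × 367 = 367
  O-H: 1 × 449 = 449
  Σ(broken) = 3284 kJ
Bonds formed (products):
  C-H: 4 × 425 = 1700
  C=C: 1 × 601 = 601
  O-H: 2 × 449 = 898
  Σ(formed) = 3199 kJ
ΔH = Σ(broken) − Σ(formed) = 3284 − 3199 = +85 kJ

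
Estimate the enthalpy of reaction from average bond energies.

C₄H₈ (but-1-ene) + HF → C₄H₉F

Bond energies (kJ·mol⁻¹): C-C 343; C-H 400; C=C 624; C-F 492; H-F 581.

ΔH ≈ −30 kJ

Bonds broken (reactants):
  C-C: 2 × 343 = 686
  C-H: 8 × 400 = 3200
  C=C: 1 × 624 = 624
  H-F: 1 × 581 = 581
  Σ(broken) = 5091 kJ
Bonds formed (products):
  C-C: 3 × 343 = 1029
  C-F: 1 × 492 = 492
  C-H: 9 × 400 = 3600
  Σ(formed) = 5121 kJ
ΔH = Σ(broken) − Σ(formed) = 5091 − 5121 = −30 kJ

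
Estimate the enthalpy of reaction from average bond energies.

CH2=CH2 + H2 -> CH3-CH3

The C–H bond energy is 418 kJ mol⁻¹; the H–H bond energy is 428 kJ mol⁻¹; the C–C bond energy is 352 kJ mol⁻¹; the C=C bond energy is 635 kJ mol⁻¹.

Bonds broken (reactants):
  C–H: 4 × 418 = 1672
  C=C: 1 × 635 = 635
  H–H: 1 × 428 = 428
  Σ(broken) = 2735 kJ
Bonds formed (products):
  C–C: 1 × 352 = 352
  C–H: 6 × 418 = 2508
  Σ(formed) = 2860 kJ
ΔH = Σ(broken) − Σ(formed) = 2735 − 2860 = −125 kJ

ΔH ≈ −125 kJ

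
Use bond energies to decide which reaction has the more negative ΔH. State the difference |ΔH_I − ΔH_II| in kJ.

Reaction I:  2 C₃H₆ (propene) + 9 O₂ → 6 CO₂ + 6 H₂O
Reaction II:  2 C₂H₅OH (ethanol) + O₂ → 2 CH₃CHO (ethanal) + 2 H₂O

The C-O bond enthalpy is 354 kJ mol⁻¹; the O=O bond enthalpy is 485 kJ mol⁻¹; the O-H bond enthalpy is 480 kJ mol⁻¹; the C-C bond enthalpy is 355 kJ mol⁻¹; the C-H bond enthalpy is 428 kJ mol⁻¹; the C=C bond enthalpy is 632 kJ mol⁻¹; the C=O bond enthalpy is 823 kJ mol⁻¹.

Reaction I, by 3604 kJ

Reaction I:
  Bonds broken (reactants):
    C-C: 2 × 355 = 710
    C-H: 12 × 428 = 5136
    C=C: 2 × 632 = 1264
    O=O: 9 × 485 = 4365
    Σ(broken) = 11475 kJ
  Bonds formed (products):
    C=O: 12 × 823 = 9876
    O-H: 12 × 480 = 5760
    Σ(formed) = 15636 kJ
  ΔH_I = 11475 − 15636 = −4161 kJ
Reaction II:
  Bonds broken (reactants):
    C-C: 2 × 355 = 710
    C-H: 10 × 428 = 4280
    C-O: 2 × 354 = 708
    O-H: 2 × 480 = 960
    O=O: 1 × 485 = 485
    Σ(broken) = 7143 kJ
  Bonds formed (products):
    C-C: 2 × 355 = 710
    C-H: 8 × 428 = 3424
    C=O: 2 × 823 = 1646
    O-H: 4 × 480 = 1920
    Σ(formed) = 7700 kJ
  ΔH_II = 7143 − 7700 = −557 kJ
ΔH_I − ΔH_II = −3604 kJ, so reaction I has the more negative ΔH; |ΔH_I − ΔH_II| = 3604 kJ.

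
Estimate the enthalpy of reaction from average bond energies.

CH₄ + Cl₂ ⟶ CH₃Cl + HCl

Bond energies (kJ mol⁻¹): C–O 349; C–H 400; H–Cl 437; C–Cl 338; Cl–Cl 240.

Bonds broken (reactants):
  C–H: 4 × 400 = 1600
  Cl–Cl: 1 × 240 = 240
  Σ(broken) = 1840 kJ
Bonds formed (products):
  C–Cl: 1 × 338 = 338
  C–H: 3 × 400 = 1200
  H–Cl: 1 × 437 = 437
  Σ(formed) = 1975 kJ
ΔH = Σ(broken) − Σ(formed) = 1840 − 1975 = −135 kJ

ΔH ≈ −135 kJ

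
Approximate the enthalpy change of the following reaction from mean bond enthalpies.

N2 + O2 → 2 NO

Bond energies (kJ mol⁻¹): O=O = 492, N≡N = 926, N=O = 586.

ΔH ≈ +246 kJ

Bonds broken (reactants):
  N≡N: 1 × 926 = 926
  O=O: 1 × 492 = 492
  Σ(broken) = 1418 kJ
Bonds formed (products):
  N=O: 2 × 586 = 1172
  Σ(formed) = 1172 kJ
ΔH = Σ(broken) − Σ(formed) = 1418 − 1172 = +246 kJ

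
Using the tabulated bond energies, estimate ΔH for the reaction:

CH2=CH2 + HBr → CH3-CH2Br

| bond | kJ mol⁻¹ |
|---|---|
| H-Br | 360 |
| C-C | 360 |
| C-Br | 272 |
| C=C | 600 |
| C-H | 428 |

Bonds broken (reactants):
  C-H: 4 × 428 = 1712
  C=C: 1 × 600 = 600
  H-Br: 1 × 360 = 360
  Σ(broken) = 2672 kJ
Bonds formed (products):
  C-Br: 1 × 272 = 272
  C-C: 1 × 360 = 360
  C-H: 5 × 428 = 2140
  Σ(formed) = 2772 kJ
ΔH = Σ(broken) − Σ(formed) = 2672 − 2772 = −100 kJ

ΔH ≈ −100 kJ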